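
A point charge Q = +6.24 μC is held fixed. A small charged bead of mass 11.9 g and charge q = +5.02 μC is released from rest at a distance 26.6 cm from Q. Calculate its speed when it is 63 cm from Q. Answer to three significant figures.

10.1 m/s

Only the electrostatic force acts, so mechanical energy is conserved: ½mv² = U₁ − U₂ = kQq(1/r₁ − 1/r₂).
U₁ − U₂ = (8.99×10⁹ N·m²/C²)(6.24×10⁻⁶ C)(5.02×10⁻⁶ C)(1/0.266 − 1/0.630) = 0.612 J.
v = √(2·0.612/0.0119) = 10.1 m/s.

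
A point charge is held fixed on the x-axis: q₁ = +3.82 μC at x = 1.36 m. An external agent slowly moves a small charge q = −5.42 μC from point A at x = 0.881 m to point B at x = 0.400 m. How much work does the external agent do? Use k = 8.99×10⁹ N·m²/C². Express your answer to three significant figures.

For quasistatic motion the external work equals the change in potential energy: W_ext = qΔV = q(V_B − V_A).
At A: distance to the source charge is 0.479 m; V_A = kq₁/r = 7.17×10⁴ V.
At B: distance to the source charge is 0.960 m; V_B = kq₁/r = 3.58×10⁴ V.
ΔV = V_B − V_A = -3.59×10⁴ V.
W_ext = qΔV = (-5.42×10⁻⁶ C)(-3.59×10⁴ V) = 0.195 J.

0.195 J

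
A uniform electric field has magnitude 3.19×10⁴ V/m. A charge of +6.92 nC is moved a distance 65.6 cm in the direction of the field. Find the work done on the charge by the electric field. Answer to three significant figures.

The potential change for a displacement 65.6 cm in the direction of the field is ΔV = −Ed = -2.09×10⁴ V.
W_field = −qΔV = 1.45×10⁻⁴ J.

1.45×10⁻⁴ J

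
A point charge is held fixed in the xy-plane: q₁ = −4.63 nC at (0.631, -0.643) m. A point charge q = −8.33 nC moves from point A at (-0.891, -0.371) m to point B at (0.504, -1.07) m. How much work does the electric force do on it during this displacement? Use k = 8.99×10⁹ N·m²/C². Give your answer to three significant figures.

The work done by the electric force is W_field = −ΔU = −q(V_B − V_A) = q(V_A − V_B).
At A: distance to the source charge is 1.55 m; V_A = kq₁/r = -26.9 V.
At B: distance to the source charge is 0.445 m; V_B = kq₁/r = -93.4 V.
ΔV = V_B − V_A = -66.5 V.
W_field = −qΔV = −(-8.33×10⁻⁹ C)(-66.5 V) = -5.54×10⁻⁷ J.

-5.54×10⁻⁷ J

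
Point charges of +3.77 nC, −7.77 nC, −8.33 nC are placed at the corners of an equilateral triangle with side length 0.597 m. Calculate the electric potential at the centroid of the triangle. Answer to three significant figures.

The total potential is the scalar sum of each charge's contribution, V = Σ kqᵢ/rᵢ.
The distance from each vertex to the centroid is a/√3 = 0.345 m.
V = k[(3.77×10⁻⁹)/(0.345) + (-7.77×10⁻⁹)/(0.345) + (-8.33×10⁻⁹)/(0.345)] = -322 V.

-322 V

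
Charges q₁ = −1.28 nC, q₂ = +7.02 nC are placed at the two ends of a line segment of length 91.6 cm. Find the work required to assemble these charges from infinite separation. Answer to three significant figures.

The assembly work is the sum of pairwise potential energies, U = Σ_{i<j} kqᵢqⱼ/rᵢⱼ.
The separation is r = 0.916 m.
U = (-8.82×10⁻⁸) = -8.82×10⁻⁸ J.

-8.82×10⁻⁸ J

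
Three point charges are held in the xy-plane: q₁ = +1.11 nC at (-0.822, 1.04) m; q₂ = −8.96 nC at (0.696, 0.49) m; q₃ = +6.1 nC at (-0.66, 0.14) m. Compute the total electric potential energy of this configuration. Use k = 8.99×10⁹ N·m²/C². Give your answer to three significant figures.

-3.40×10⁻⁷ J

The work to assemble the configuration equals its total potential energy, U = Σ kqᵢqⱼ/rᵢⱼ over all pairs.
Pair separations: r₁₂ = 1.61 m, r₁₃ = 0.914 m, r₂₃ = 1.40 m.
U = (-5.54×10⁻⁸) + (6.66×10⁻⁸) + (-3.51×10⁻⁷) = -3.40×10⁻⁷ J.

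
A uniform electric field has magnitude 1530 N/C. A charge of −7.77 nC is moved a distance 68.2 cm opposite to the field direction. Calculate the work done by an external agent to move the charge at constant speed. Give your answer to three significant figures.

The potential change for a displacement 68.2 cm opposite to the field direction is ΔV = +Ed = 1040 V.
W_ext = qΔV = -8.11×10⁻⁶ J.

-8.11×10⁻⁶ J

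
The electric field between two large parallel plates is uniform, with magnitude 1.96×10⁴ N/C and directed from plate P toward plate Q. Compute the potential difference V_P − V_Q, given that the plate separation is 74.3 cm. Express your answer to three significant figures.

1.46×10⁴ V

In a uniform field, potential decreases in the direction of E: ΔV = −E·d for a displacement d parallel to E.
Going from Q to P is a displacement of 74.3 cm opposite to the field, so V_P − V_Q = +Ed = 1.46×10⁴ V.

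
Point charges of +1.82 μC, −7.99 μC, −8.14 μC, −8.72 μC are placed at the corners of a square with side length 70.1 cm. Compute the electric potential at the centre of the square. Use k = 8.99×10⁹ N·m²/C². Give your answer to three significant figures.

The total potential is the scalar sum of each charge's contribution, V = Σ kqᵢ/rᵢ.
The distance from each corner to the centre is a√2/2 = 0.496 m.
V = k[(1.82×10⁻⁶)/(0.496) + (-7.99×10⁻⁶)/(0.496) + (-8.14×10⁻⁶)/(0.496) + (-8.72×10⁻⁶)/(0.496)] = -4.18×10⁵ V.

-4.18×10⁵ V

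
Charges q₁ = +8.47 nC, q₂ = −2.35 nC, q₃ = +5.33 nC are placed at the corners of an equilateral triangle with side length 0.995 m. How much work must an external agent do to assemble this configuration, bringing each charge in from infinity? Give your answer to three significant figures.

The assembly work is the sum of pairwise potential energies, U = Σ_{i<j} kqᵢqⱼ/rᵢⱼ.
All three pair separations equal the side length, 0.995 m.
U = (-1.80×10⁻⁷) + (4.08×10⁻⁷) + (-1.13×10⁻⁷) = 1.15×10⁻⁷ J.

1.15×10⁻⁷ J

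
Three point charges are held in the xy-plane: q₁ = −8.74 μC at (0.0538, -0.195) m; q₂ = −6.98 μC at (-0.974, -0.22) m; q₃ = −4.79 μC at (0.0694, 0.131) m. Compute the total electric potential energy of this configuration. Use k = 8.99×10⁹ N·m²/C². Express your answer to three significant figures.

The assembly work is the sum of pairwise potential energies, U = Σ_{i<j} kqᵢqⱼ/rᵢⱼ.
Pair separations: r₁₂ = 1.03 m, r₁₃ = 0.326 m, r₂₃ = 1.10 m.
U = (0.533) + (1.15) + (0.273) = 1.96 J.

1.96 J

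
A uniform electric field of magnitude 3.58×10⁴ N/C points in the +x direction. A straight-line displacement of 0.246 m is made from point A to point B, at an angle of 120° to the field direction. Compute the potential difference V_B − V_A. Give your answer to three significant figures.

4400 V

Only the component of displacement along E changes the potential: ΔV = −E·d·cosθ.
ΔV = −(3.58×10⁴ V/m)(0.246 m)cos120° = 4400 V.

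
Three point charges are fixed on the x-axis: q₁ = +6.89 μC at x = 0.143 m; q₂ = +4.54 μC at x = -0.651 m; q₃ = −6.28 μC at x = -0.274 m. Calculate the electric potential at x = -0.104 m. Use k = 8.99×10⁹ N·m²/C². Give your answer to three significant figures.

Electric potential is a scalar, so the contributions from each charge add algebraically: V = Σ kqᵢ/rᵢ.
Distances from the field point to each charge: r₁ = 0.247 m, r₂ = 0.547 m, r₃ = 0.170 m.
V = k[(6.89×10⁻⁶)/(0.247) + (4.54×10⁻⁶)/(0.547) + (-6.28×10⁻⁶)/(0.170)] = -6710 V.

-6710 V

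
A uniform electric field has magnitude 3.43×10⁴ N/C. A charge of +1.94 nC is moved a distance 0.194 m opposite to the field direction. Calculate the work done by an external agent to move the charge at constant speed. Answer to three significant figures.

The potential change for a displacement 0.194 m opposite to the field direction is ΔV = +Ed = 6650 V.
W_ext = qΔV = 1.29×10⁻⁵ J.

1.29×10⁻⁵ J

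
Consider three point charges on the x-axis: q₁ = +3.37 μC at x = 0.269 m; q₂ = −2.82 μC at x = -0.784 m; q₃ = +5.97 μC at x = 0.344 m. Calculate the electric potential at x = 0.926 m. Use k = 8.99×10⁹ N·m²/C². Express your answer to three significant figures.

1.24×10⁵ V

Electric potential is a scalar, so the contributions from each charge add algebraically: V = Σ kqᵢ/rᵢ.
Distances from the field point to each charge: r₁ = 0.657 m, r₂ = 1.71 m, r₃ = 0.582 m.
V = k[(3.37×10⁻⁶)/(0.657) + (-2.82×10⁻⁶)/(1.71) + (5.97×10⁻⁶)/(0.582)] = 1.24×10⁵ V.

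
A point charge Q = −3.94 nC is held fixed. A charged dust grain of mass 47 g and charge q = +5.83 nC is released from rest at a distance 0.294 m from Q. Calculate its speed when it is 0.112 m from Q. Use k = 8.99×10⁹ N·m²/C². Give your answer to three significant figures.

Only the electrostatic force acts, so mechanical energy is conserved: ½mv² = U₁ − U₂ = kQq(1/r₁ − 1/r₂).
U₁ − U₂ = (8.99×10⁹ N·m²/C²)(-3.94×10⁻⁹ C)(5.83×10⁻⁹ C)(1/0.294 − 1/0.112) = 1.14×10⁻⁶ J.
v = √(2·1.14×10⁻⁶/0.0470) = 6.97×10⁻³ m/s.

6.97×10⁻³ m/s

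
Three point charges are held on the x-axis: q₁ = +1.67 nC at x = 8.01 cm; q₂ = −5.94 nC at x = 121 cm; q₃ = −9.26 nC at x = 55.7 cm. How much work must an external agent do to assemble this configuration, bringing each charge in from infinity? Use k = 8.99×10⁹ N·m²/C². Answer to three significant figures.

3.87×10⁻⁷ J

The work to assemble the configuration equals its total potential energy, U = Σ kqᵢqⱼ/rᵢⱼ over all pairs.
Pair separations: r₁₂ = 1.13 m, r₁₃ = 0.477 m, r₂₃ = 0.653 m.
U = (-7.89×10⁻⁸) + (-2.92×10⁻⁷) + (7.57×10⁻⁷) = 3.87×10⁻⁷ J.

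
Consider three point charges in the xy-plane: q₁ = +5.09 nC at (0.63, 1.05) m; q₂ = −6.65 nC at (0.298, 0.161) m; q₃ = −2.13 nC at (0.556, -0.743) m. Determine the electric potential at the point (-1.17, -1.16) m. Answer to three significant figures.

Electric potential is a scalar, so the contributions from each charge add algebraically: V = Σ kqᵢ/rᵢ.
Distances from the field point to each charge: r₁ = 2.85 m, r₂ = 1.97 m, r₃ = 1.78 m.
V = k[(5.09×10⁻⁹)/(2.85) + (-6.65×10⁻⁹)/(1.97) + (-2.13×10⁻⁹)/(1.78)] = -25.0 V.

-25.0 V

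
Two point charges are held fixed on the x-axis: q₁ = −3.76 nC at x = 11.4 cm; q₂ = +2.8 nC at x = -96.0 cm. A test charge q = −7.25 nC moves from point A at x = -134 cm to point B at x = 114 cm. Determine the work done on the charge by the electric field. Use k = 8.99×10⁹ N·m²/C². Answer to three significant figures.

The work done by the electric force is W_field = −ΔU = −q(V_B − V_A) = q(V_A − V_B).
At A: distances to the source charges are 1.45 m, 0.380 m; V_A = Σ kqᵢ/rᵢ = 43.0 V.
At B: distances to the source charges are 1.03 m, 2.10 m; V_B = Σ kqᵢ/rᵢ = -21.0 V.
ΔV = V_B − V_A = -64.0 V.
W_field = −qΔV = −(-7.25×10⁻⁹ C)(-64.0 V) = -4.64×10⁻⁷ J.

-4.64×10⁻⁷ J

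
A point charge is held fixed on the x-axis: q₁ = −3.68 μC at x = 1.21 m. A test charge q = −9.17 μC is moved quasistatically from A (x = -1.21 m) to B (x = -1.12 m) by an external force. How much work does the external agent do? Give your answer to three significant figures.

4.84×10⁻³ J

For quasistatic motion the external work equals the change in potential energy: W_ext = qΔV = q(V_B − V_A).
At A: distance to the source charge is 2.42 m; V_A = kq₁/r = -1.37×10⁴ V.
At B: distance to the source charge is 2.33 m; V_B = kq₁/r = -1.42×10⁴ V.
ΔV = V_B − V_A = -528 V.
W_ext = qΔV = (-9.17×10⁻⁶ C)(-528 V) = 4.84×10⁻³ J.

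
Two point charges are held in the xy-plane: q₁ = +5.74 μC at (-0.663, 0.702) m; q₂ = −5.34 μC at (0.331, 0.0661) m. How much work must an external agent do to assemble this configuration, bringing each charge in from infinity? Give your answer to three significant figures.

The work to assemble the configuration equals its total potential energy, U = Σ kqᵢqⱼ/rᵢⱼ over all pairs.
Pair separations: r₁₂ = 1.18 m.
U = (-0.234) = -0.234 J.

-0.234 J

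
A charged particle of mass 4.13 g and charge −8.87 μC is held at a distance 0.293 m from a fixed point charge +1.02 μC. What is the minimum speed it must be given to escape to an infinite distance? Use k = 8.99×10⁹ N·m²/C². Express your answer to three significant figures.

11.6 m/s

To just escape, total mechanical energy must reach zero at infinity: ½mv²_min + U = 0, so ½mv²_min = −U = |kQq|/r.
|U| = |kQq|/r = (8.99×10⁹ N·m²/C²)(1.02×10⁻⁶)(8.87×10⁻⁶)/(0.293) = 0.278 J.
v_min = √(2|U|/m) = √(2·0.278/4.13×10⁻³) = 11.6 m/s.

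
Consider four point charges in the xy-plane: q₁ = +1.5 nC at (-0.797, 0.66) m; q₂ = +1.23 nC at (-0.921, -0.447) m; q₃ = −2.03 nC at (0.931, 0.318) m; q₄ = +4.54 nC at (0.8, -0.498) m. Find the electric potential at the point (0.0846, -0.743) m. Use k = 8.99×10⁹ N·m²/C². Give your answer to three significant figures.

The total potential is the scalar sum of each charge's contribution, V = Σ kqᵢ/rᵢ.
Distances from the field point to each charge: r₁ = 1.66 m, r₂ = 1.05 m, r₃ = 1.36 m, r₄ = 0.756 m.
V = k[(1.50×10⁻⁹)/(1.66) + (1.23×10⁻⁹)/(1.05) + (-2.03×10⁻⁹)/(1.36) + (4.54×10⁻⁹)/(0.756)] = 59.2 V.

59.2 V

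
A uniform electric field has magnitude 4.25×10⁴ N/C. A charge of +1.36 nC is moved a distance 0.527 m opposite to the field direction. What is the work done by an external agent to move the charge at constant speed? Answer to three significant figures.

3.05×10⁻⁵ J

The potential change for a displacement 0.527 m opposite to the field direction is ΔV = +Ed = 2.24×10⁴ V.
W_ext = qΔV = 3.05×10⁻⁵ J.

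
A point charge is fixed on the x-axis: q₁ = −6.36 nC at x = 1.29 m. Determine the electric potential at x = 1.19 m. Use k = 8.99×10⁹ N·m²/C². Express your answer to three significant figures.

Electric potential is a scalar, so the contributions from each charge add algebraically: V = Σ kqᵢ/rᵢ.
V = k[(-6.36×10⁻⁹)/(0.100)] = -572 V.

-572 V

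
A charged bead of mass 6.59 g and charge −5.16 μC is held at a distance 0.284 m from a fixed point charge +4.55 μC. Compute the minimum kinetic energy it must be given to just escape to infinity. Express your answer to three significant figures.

0.743 J

To just escape, total mechanical energy must reach zero at infinity: ½mv²_min + U = 0, so ½mv²_min = −U = |kQq|/r.
|U| = |kQq|/r = (8.99×10⁹ N·m²/C²)(4.55×10⁻⁶)(5.16×10⁻⁶)/(0.284) = 0.743 J.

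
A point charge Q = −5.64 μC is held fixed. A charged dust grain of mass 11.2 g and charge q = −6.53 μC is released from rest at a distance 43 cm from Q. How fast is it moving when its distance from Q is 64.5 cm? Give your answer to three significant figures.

Only the electrostatic force acts, so mechanical energy is conserved: ½mv² = U₁ − U₂ = kQq(1/r₁ − 1/r₂).
U₁ − U₂ = (8.99×10⁹ N·m²/C²)(-5.64×10⁻⁶ C)(-6.53×10⁻⁶ C)(1/0.430 − 1/0.645) = 0.257 J.
v = √(2·0.257/0.0112) = 6.77 m/s.

6.77 m/s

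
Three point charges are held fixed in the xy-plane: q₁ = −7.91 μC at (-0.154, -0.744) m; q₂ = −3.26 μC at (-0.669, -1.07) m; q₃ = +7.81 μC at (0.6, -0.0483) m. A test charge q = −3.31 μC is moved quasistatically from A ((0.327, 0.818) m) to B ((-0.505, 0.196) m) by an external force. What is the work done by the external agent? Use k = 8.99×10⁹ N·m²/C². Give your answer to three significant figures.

0.172 J

For quasistatic motion the external work equals the change in potential energy: W_ext = qΔV = q(V_B − V_A).
At A: distances to the source charges are 1.63 m, 2.13 m, 0.908 m; V_A = Σ kqᵢ/rᵢ = 2.01×10⁴ V.
At B: distances to the source charges are 1.00 m, 1.28 m, 1.13 m; V_B = Σ kqᵢ/rᵢ = -3.18×10⁴ V.
ΔV = V_B − V_A = -5.18×10⁴ V.
W_ext = qΔV = (-3.31×10⁻⁶ C)(-5.18×10⁴ V) = 0.172 J.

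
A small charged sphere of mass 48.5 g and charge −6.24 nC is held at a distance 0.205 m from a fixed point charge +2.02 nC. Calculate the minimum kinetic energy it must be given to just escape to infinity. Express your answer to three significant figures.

To just escape, total mechanical energy must reach zero at infinity: ½mv²_min + U = 0, so ½mv²_min = −U = |kQq|/r.
|U| = |kQq|/r = (8.99×10⁹ N·m²/C²)(2.02×10⁻⁹)(6.24×10⁻⁹)/(0.205) = 5.53×10⁻⁷ J.

5.53×10⁻⁷ J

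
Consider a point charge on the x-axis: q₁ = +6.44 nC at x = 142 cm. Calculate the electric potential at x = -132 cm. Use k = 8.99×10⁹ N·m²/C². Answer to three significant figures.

Electric potential is a scalar, so the contributions from each charge add algebraically: V = Σ kqᵢ/rᵢ.
V = k[(6.44×10⁻⁹)/(2.74)] = 21.1 V.

21.1 V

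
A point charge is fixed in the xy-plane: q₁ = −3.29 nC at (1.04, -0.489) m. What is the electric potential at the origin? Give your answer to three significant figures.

-25.7 V

Electric potential is a scalar, so the contributions from each charge add algebraically: V = Σ kqᵢ/rᵢ.
Distances from the field point to each charge: r₁ = 1.15 m.
V = k[(-3.29×10⁻⁹)/(1.15)] = -25.7 V.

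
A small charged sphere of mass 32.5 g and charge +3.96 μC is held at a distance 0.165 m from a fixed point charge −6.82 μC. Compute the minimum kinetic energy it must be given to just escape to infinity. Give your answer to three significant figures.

1.47 J

To just escape, total mechanical energy must reach zero at infinity: ½mv²_min + U = 0, so ½mv²_min = −U = |kQq|/r.
|U| = |kQq|/r = (8.99×10⁹ N·m²/C²)(6.82×10⁻⁶)(3.96×10⁻⁶)/(0.165) = 1.47 J.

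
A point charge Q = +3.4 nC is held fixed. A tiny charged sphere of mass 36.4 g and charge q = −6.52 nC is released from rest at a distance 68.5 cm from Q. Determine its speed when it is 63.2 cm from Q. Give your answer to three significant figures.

1.16×10⁻³ m/s

Only the electrostatic force acts, so mechanical energy is conserved: ½mv² = U₁ − U₂ = kQq(1/r₁ − 1/r₂).
U₁ − U₂ = (8.99×10⁹ N·m²/C²)(3.40×10⁻⁹ C)(-6.52×10⁻⁹ C)(1/0.685 − 1/0.632) = 2.44×10⁻⁸ J.
v = √(2·2.44×10⁻⁸/0.0364) = 1.16×10⁻³ m/s.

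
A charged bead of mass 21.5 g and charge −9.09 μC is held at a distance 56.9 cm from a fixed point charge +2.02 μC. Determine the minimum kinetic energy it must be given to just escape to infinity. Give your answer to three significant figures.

0.290 J

To just escape, total mechanical energy must reach zero at infinity: ½mv²_min + U = 0, so ½mv²_min = −U = |kQq|/r.
|U| = |kQq|/r = (8.99×10⁹ N·m²/C²)(2.02×10⁻⁶)(9.09×10⁻⁶)/(0.569) = 0.290 J.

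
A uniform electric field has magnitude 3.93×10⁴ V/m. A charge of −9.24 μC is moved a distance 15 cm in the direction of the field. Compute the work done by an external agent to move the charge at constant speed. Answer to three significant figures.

The potential change for a displacement 15 cm in the direction of the field is ΔV = −Ed = -5900 V.
W_ext = qΔV = 0.0545 J.

0.0545 J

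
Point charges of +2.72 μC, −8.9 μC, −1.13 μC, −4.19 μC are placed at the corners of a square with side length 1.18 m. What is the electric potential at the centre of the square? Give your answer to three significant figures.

-1.24×10⁵ V

The total potential is the scalar sum of each charge's contribution, V = Σ kqᵢ/rᵢ.
The distance from each corner to the centre is a√2/2 = 0.834 m.
V = k[(2.72×10⁻⁶)/(0.834) + (-8.90×10⁻⁶)/(0.834) + (-1.13×10⁻⁶)/(0.834) + (-4.19×10⁻⁶)/(0.834)] = -1.24×10⁵ V.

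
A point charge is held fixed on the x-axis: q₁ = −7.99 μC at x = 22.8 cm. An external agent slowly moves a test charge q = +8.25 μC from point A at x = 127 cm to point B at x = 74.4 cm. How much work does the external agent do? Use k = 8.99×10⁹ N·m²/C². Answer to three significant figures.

-0.580 J

For quasistatic motion the external work equals the change in potential energy: W_ext = qΔV = q(V_B − V_A).
At A: distance to the source charge is 1.04 m; V_A = kq₁/r = -6.89×10⁴ V.
At B: distance to the source charge is 0.516 m; V_B = kq₁/r = -1.39×10⁵ V.
ΔV = V_B − V_A = -7.03×10⁴ V.
W_ext = qΔV = (8.25×10⁻⁶ C)(-7.03×10⁴ V) = -0.580 J.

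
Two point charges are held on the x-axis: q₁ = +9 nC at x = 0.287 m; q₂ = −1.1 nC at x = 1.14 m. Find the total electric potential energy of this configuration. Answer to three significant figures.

The work to assemble the configuration equals its total potential energy, U = Σ kqᵢqⱼ/rᵢⱼ over all pairs.
Pair separations: r₁₂ = 0.853 m.
U = (-1.04×10⁻⁷) = -1.04×10⁻⁷ J.

-1.04×10⁻⁷ J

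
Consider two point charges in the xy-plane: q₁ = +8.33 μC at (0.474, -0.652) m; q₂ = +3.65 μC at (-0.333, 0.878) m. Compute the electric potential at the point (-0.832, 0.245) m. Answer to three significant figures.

8.80×10⁴ V

The total potential is the scalar sum of each charge's contribution, V = Σ kqᵢ/rᵢ.
Distances from the field point to each charge: r₁ = 1.58 m, r₂ = 0.806 m.
V = k[(8.33×10⁻⁶)/(1.58) + (3.65×10⁻⁶)/(0.806)] = 8.80×10⁴ V.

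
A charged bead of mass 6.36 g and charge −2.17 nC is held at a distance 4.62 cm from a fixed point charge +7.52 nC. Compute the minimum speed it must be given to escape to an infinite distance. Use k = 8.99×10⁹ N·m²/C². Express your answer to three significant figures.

0.0316 m/s

To just escape, total mechanical energy must reach zero at infinity: ½mv²_min + U = 0, so ½mv²_min = −U = |kQq|/r.
|U| = |kQq|/r = (8.99×10⁹ N·m²/C²)(7.52×10⁻⁹)(2.17×10⁻⁹)/(0.0462) = 3.18×10⁻⁶ J.
v_min = √(2|U|/m) = √(2·3.18×10⁻⁶/6.36×10⁻³) = 0.0316 m/s.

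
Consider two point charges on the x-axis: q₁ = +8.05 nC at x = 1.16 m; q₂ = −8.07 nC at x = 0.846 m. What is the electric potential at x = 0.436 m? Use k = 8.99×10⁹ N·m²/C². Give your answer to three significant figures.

Electric potential is a scalar, so the contributions from each charge add algebraically: V = Σ kqᵢ/rᵢ.
Distances from the field point to each charge: r₁ = 0.724 m, r₂ = 0.410 m.
V = k[(8.05×10⁻⁹)/(0.724) + (-8.07×10⁻⁹)/(0.410)] = -77.0 V.

-77.0 V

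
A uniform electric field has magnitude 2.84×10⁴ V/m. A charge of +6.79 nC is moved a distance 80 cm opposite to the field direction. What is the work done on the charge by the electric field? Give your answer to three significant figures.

The potential change for a displacement 80 cm opposite to the field direction is ΔV = +Ed = 2.27×10⁴ V.
W_field = −qΔV = -1.54×10⁻⁴ J.

-1.54×10⁻⁴ J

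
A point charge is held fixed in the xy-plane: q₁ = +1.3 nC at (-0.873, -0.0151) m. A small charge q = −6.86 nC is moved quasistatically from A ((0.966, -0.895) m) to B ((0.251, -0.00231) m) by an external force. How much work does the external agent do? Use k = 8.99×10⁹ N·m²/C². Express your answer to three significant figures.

-3.20×10⁻⁸ J

For quasistatic motion the external work equals the change in potential energy: W_ext = qΔV = q(V_B − V_A).
At A: distance to the source charge is 2.04 m; V_A = kq₁/r = 5.73 V.
At B: distance to the source charge is 1.12 m; V_B = kq₁/r = 10.4 V.
ΔV = V_B − V_A = 4.66 V.
W_ext = qΔV = (-6.86×10⁻⁹ C)(4.66 V) = -3.20×10⁻⁸ J.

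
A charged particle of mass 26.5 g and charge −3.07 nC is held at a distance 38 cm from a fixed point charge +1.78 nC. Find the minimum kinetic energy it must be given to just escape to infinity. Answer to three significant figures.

To just escape, total mechanical energy must reach zero at infinity: ½mv²_min + U = 0, so ½mv²_min = −U = |kQq|/r.
|U| = |kQq|/r = (8.99×10⁹ N·m²/C²)(1.78×10⁻⁹)(3.07×10⁻⁹)/(0.380) = 1.29×10⁻⁷ J.

1.29×10⁻⁷ J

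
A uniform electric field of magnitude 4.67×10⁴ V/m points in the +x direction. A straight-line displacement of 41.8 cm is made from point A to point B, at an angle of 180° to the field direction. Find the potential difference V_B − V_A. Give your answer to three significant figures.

1.95×10⁴ V

Only the component of displacement along E changes the potential: ΔV = −E·d·cosθ.
ΔV = −(4.67×10⁴ V/m)(0.418 m)cos180° = 1.95×10⁴ V.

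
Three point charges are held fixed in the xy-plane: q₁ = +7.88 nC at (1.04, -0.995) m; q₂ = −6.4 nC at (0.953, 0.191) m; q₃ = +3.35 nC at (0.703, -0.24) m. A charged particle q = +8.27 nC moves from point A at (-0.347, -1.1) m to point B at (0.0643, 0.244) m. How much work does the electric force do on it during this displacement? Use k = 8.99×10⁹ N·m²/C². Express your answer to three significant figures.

The work done by the electric force is W_field = −ΔU = −q(V_B − V_A) = q(V_A − V_B).
At A: distances to the source charges are 1.39 m, 1.83 m, 1.36 m; V_A = Σ kqᵢ/rᵢ = 41.7 V.
At B: distances to the source charges are 1.58 m, 0.890 m, 0.801 m; V_B = Σ kqᵢ/rᵢ = 17.9 V.
ΔV = V_B − V_A = -23.8 V.
W_field = −qΔV = −(8.27×10⁻⁹ C)(-23.8 V) = 1.97×10⁻⁷ J.

1.97×10⁻⁷ J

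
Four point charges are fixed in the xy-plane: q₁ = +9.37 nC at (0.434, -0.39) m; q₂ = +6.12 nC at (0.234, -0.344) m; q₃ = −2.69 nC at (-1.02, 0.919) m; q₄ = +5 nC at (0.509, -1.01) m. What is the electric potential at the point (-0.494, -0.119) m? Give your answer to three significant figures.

172 V

Electric potential is a scalar, so the contributions from each charge add algebraically: V = Σ kqᵢ/rᵢ.
Distances from the field point to each charge: r₁ = 0.967 m, r₂ = 0.762 m, r₃ = 1.16 m, r₄ = 1.34 m.
V = k[(9.37×10⁻⁹)/(0.967) + (6.12×10⁻⁹)/(0.762) + (-2.69×10⁻⁹)/(1.16) + (5.00×10⁻⁹)/(1.34)] = 172 V.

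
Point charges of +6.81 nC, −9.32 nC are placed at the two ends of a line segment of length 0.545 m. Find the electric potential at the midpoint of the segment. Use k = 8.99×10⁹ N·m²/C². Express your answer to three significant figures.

-82.8 V

Electric potential is a scalar, so the contributions from each charge add algebraically: V = Σ kqᵢ/rᵢ.
Each charge is 0.273 m from the midpoint.
V = k[(6.81×10⁻⁹)/(0.273) + (-9.32×10⁻⁹)/(0.273)] = -82.8 V.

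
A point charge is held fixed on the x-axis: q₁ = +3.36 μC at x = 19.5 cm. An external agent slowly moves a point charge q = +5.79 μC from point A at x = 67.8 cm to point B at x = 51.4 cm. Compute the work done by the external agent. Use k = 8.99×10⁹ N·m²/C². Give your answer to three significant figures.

0.186 J

For quasistatic motion the external work equals the change in potential energy: W_ext = qΔV = q(V_B − V_A).
At A: distance to the source charge is 0.483 m; V_A = kq₁/r = 6.25×10⁴ V.
At B: distance to the source charge is 0.319 m; V_B = kq₁/r = 9.47×10⁴ V.
ΔV = V_B − V_A = 3.22×10⁴ V.
W_ext = qΔV = (5.79×10⁻⁶ C)(3.22×10⁴ V) = 0.186 J.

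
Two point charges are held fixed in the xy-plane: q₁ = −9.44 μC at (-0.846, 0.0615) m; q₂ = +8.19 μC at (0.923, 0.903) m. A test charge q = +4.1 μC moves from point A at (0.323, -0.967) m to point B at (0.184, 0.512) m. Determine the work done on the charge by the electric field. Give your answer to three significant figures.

The work done by the electric force is W_field = −ΔU = −q(V_B − V_A) = q(V_A − V_B).
At A: distances to the source charges are 1.56 m, 1.96 m; V_A = Σ kqᵢ/rᵢ = -1.70×10⁴ V.
At B: distances to the source charges are 1.12 m, 0.836 m; V_B = Σ kqᵢ/rᵢ = 1.26×10⁴ V.
ΔV = V_B − V_A = 2.96×10⁴ V.
W_field = −qΔV = −(4.10×10⁻⁶ C)(2.96×10⁴ V) = -0.121 J.

-0.121 J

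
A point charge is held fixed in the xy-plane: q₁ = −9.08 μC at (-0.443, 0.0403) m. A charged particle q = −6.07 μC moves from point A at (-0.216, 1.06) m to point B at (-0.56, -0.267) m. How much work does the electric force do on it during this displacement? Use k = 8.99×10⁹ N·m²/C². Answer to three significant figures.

The work done by the electric force is W_field = −ΔU = −q(V_B − V_A) = q(V_A − V_B).
At A: distance to the source charge is 1.04 m; V_A = kq₁/r = -7.81×10⁴ V.
At B: distance to the source charge is 0.329 m; V_B = kq₁/r = -2.48×10⁵ V.
ΔV = V_B − V_A = -1.70×10⁵ V.
W_field = −qΔV = −(-6.07×10⁻⁶ C)(-1.70×10⁵ V) = -1.03 J.

-1.03 J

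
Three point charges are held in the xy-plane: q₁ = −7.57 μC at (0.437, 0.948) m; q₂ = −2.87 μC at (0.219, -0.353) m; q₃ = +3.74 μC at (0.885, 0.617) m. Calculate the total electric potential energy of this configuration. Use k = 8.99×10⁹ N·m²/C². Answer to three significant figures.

The assembly work is the sum of pairwise potential energies, U = Σ_{i<j} kqᵢqⱼ/rᵢⱼ.
Pair separations: r₁₂ = 1.32 m, r₁₃ = 0.557 m, r₂₃ = 1.18 m.
U = (0.148) + (-0.457) + (-0.0820) = -0.391 J.

-0.391 J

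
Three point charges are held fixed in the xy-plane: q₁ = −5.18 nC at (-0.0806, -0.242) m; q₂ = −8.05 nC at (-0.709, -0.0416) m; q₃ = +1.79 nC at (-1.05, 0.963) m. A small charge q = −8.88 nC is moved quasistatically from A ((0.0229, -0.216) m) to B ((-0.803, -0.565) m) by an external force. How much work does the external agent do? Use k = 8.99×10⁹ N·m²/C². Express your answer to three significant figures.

For quasistatic motion the external work equals the change in potential energy: W_ext = qΔV = q(V_B − V_A).
At A: distances to the source charges are 0.107 m, 0.752 m, 1.59 m; V_A = Σ kqᵢ/rᵢ = -522 V.
At B: distances to the source charges are 0.791 m, 0.532 m, 1.55 m; V_B = Σ kqᵢ/rᵢ = -185 V.
ΔV = V_B − V_A = 338 V.
W_ext = qΔV = (-8.88×10⁻⁹ C)(338 V) = -3.00×10⁻⁶ J.

-3.00×10⁻⁶ J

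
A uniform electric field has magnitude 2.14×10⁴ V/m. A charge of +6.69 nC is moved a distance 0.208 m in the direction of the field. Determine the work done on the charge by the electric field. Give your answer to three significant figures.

2.98×10⁻⁵ J

The potential change for a displacement 0.208 m in the direction of the field is ΔV = −Ed = -4450 V.
W_field = −qΔV = 2.98×10⁻⁵ J.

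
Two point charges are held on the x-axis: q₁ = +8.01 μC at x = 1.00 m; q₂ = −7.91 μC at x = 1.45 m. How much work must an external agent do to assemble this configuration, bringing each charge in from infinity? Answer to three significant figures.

The assembly work is the sum of pairwise potential energies, U = Σ_{i<j} kqᵢqⱼ/rᵢⱼ.
Pair separations: r₁₂ = 0.450 m.
U = (-1.27) = -1.27 J.

-1.27 J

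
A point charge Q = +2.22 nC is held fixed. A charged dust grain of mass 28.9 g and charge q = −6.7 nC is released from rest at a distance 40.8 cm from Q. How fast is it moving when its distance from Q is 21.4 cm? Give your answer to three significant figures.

Only the electrostatic force acts, so mechanical energy is conserved: ½mv² = U₁ − U₂ = kQq(1/r₁ − 1/r₂).
U₁ − U₂ = (8.99×10⁹ N·m²/C²)(2.22×10⁻⁹ C)(-6.70×10⁻⁹ C)(1/0.408 − 1/0.214) = 2.97×10⁻⁷ J.
v = √(2·2.97×10⁻⁷/0.0289) = 4.53×10⁻³ m/s.

4.53×10⁻³ m/s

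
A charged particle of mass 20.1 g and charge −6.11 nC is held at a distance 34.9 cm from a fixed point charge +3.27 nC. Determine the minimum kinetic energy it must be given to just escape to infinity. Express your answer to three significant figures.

To just escape, total mechanical energy must reach zero at infinity: ½mv²_min + U = 0, so ½mv²_min = −U = |kQq|/r.
|U| = |kQq|/r = (8.99×10⁹ N·m²/C²)(3.27×10⁻⁹)(6.11×10⁻⁹)/(0.349) = 5.15×10⁻⁷ J.

5.15×10⁻⁷ J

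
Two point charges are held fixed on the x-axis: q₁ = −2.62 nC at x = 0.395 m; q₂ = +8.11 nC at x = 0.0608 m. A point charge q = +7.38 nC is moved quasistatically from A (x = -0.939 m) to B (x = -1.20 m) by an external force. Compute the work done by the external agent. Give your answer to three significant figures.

-9.01×10⁻⁸ J

For quasistatic motion the external work equals the change in potential energy: W_ext = qΔV = q(V_B − V_A).
At A: distances to the source charges are 1.33 m, 1.00 m; V_A = Σ kqᵢ/rᵢ = 55.3 V.
At B: distances to the source charges are 1.59 m, 1.26 m; V_B = Σ kqᵢ/rᵢ = 43.1 V.
ΔV = V_B − V_A = -12.2 V.
W_ext = qΔV = (7.38×10⁻⁹ C)(-12.2 V) = -9.01×10⁻⁸ J.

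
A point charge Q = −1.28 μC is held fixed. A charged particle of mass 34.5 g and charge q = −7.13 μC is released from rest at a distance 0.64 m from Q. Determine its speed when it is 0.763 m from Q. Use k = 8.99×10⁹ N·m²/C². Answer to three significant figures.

Only the electrostatic force acts, so mechanical energy is conserved: ½mv² = U₁ − U₂ = kQq(1/r₁ − 1/r₂).
U₁ − U₂ = (8.99×10⁹ N·m²/C²)(-1.28×10⁻⁶ C)(-7.13×10⁻⁶ C)(1/0.640 − 1/0.763) = 0.0207 J.
v = √(2·0.0207/0.0345) = 1.09 m/s.

1.09 m/s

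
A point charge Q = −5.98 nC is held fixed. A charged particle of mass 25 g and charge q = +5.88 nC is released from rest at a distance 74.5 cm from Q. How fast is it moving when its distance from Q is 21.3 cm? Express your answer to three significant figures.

9.21×10⁻³ m/s

Only the electrostatic force acts, so mechanical energy is conserved: ½mv² = U₁ − U₂ = kQq(1/r₁ − 1/r₂).
U₁ − U₂ = (8.99×10⁹ N·m²/C²)(-5.98×10⁻⁹ C)(5.88×10⁻⁹ C)(1/0.745 − 1/0.213) = 1.06×10⁻⁶ J.
v = √(2·1.06×10⁻⁶/0.0250) = 9.21×10⁻³ m/s.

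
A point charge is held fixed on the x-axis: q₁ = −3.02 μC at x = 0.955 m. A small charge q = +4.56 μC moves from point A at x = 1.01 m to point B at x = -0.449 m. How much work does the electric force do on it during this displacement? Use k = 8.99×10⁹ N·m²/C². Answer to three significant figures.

-2.16 J

The work done by the electric force is W_field = −ΔU = −q(V_B − V_A) = q(V_A − V_B).
At A: distance to the source charge is 0.0550 m; V_A = kq₁/r = -4.94×10⁵ V.
At B: distance to the source charge is 1.40 m; V_B = kq₁/r = -1.93×10⁴ V.
ΔV = V_B − V_A = 4.74×10⁵ V.
W_field = −qΔV = −(4.56×10⁻⁶ C)(4.74×10⁵ V) = -2.16 J.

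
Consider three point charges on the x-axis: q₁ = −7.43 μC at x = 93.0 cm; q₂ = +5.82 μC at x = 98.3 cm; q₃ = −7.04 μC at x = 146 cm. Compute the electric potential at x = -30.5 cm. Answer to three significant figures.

-4.93×10⁴ V

The total potential is the scalar sum of each charge's contribution, V = Σ kqᵢ/rᵢ.
Distances from the field point to each charge: r₁ = 1.24 m, r₂ = 1.29 m, r₃ = 1.76 m.
V = k[(-7.43×10⁻⁶)/(1.24) + (5.82×10⁻⁶)/(1.29) + (-7.04×10⁻⁶)/(1.76)] = -4.93×10⁴ V.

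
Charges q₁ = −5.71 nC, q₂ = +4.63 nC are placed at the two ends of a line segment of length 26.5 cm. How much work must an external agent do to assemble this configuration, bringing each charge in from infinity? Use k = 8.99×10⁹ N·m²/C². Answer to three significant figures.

-8.97×10⁻⁷ J

The assembly work is the sum of pairwise potential energies, U = Σ_{i<j} kqᵢqⱼ/rᵢⱼ.
The separation is r = 0.265 m.
U = (-8.97×10⁻⁷) = -8.97×10⁻⁷ J.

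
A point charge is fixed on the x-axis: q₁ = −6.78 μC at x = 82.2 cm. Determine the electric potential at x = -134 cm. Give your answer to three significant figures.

The total potential is the scalar sum of each charge's contribution, V = Σ kqᵢ/rᵢ.
V = k[(-6.78×10⁻⁶)/(2.16)] = -2.82×10⁴ V.

-2.82×10⁴ V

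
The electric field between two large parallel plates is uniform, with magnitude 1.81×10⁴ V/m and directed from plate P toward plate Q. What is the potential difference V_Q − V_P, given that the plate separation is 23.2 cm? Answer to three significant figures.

In a uniform field, potential decreases in the direction of E: ΔV = −E·d for a displacement d parallel to E.
Going from P to Q is a displacement of 23.2 cm along the field, so V_Q − V_P = −Ed = -4200 V.

-4200 V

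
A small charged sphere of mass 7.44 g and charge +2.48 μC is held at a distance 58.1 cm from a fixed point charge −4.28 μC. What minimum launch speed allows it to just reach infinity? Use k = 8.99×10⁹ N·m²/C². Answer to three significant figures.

To just escape, total mechanical energy must reach zero at infinity: ½mv²_min + U = 0, so ½mv²_min = −U = |kQq|/r.
|U| = |kQq|/r = (8.99×10⁹ N·m²/C²)(4.28×10⁻⁶)(2.48×10⁻⁶)/(0.581) = 0.164 J.
v_min = √(2|U|/m) = √(2·0.164/7.44×10⁻³) = 6.64 m/s.

6.64 m/s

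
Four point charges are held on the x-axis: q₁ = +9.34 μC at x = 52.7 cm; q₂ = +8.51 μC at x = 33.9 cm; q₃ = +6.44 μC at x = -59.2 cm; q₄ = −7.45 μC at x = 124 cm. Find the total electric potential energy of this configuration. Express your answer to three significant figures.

The work to assemble the configuration equals its total potential energy, U = Σ kqᵢqⱼ/rᵢⱼ over all pairs.
Pair separations: r₁₂ = 0.188 m, r₁₃ = 1.12 m, r₁₄ = 0.713 m, r₂₃ = 0.931 m, r₂₄ = 0.901 m, r₃₄ = 1.83 m.
Summing all 6 pair terms gives U = 3.07 J.

3.07 J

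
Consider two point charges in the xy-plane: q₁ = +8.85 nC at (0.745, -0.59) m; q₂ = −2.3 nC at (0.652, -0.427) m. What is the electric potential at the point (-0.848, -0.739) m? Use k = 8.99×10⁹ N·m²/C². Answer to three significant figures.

The total potential is the scalar sum of each charge's contribution, V = Σ kqᵢ/rᵢ.
Distances from the field point to each charge: r₁ = 1.60 m, r₂ = 1.53 m.
V = k[(8.85×10⁻⁹)/(1.60) + (-2.30×10⁻⁹)/(1.53)] = 36.2 V.

36.2 V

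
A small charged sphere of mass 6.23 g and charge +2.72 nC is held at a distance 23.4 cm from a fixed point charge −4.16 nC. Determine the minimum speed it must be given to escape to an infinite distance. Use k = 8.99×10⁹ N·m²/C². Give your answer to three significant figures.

0.0118 m/s

To just escape, total mechanical energy must reach zero at infinity: ½mv²_min + U = 0, so ½mv²_min = −U = |kQq|/r.
|U| = |kQq|/r = (8.99×10⁹ N·m²/C²)(4.16×10⁻⁹)(2.72×10⁻⁹)/(0.234) = 4.35×10⁻⁷ J.
v_min = √(2|U|/m) = √(2·4.35×10⁻⁷/6.23×10⁻³) = 0.0118 m/s.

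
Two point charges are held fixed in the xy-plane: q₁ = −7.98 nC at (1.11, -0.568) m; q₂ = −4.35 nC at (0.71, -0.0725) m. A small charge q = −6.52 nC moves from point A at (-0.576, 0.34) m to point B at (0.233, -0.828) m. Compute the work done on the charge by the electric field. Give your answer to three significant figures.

The work done by the electric force is W_field = −ΔU = −q(V_B − V_A) = q(V_A − V_B).
At A: distances to the source charges are 1.91 m, 1.35 m; V_A = Σ kqᵢ/rᵢ = -66.4 V.
At B: distances to the source charges are 0.915 m, 0.893 m; V_B = Σ kqᵢ/rᵢ = -122 V.
ΔV = V_B − V_A = -55.8 V.
W_field = −qΔV = −(-6.52×10⁻⁹ C)(-55.8 V) = -3.64×10⁻⁷ J.

-3.64×10⁻⁷ J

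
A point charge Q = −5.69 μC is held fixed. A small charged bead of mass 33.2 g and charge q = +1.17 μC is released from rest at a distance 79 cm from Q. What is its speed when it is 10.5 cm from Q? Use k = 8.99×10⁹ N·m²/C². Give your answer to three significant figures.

5.46 m/s

Only the electrostatic force acts, so mechanical energy is conserved: ½mv² = U₁ − U₂ = kQq(1/r₁ − 1/r₂).
U₁ − U₂ = (8.99×10⁹ N·m²/C²)(-5.69×10⁻⁶ C)(1.17×10⁻⁶ C)(1/0.790 − 1/0.105) = 0.494 J.
v = √(2·0.494/0.0332) = 5.46 m/s.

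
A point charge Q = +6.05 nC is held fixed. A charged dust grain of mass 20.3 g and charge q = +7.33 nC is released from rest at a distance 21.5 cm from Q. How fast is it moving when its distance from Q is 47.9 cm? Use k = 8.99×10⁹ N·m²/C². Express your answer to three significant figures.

Only the electrostatic force acts, so mechanical energy is conserved: ½mv² = U₁ − U₂ = kQq(1/r₁ − 1/r₂).
U₁ − U₂ = (8.99×10⁹ N·m²/C²)(6.05×10⁻⁹ C)(7.33×10⁻⁹ C)(1/0.215 − 1/0.479) = 1.02×10⁻⁶ J.
v = √(2·1.02×10⁻⁶/0.0203) = 0.0100 m/s.

0.0100 m/s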